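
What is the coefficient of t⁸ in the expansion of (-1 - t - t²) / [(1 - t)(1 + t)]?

The denominator gives the recurrence a_n = a_(n−2) for n ≥ 3; the numerator fixes a_0 = -1, a_1 = -1, a_2 = -2.
Iterating: -1, -1, -2, -1, -2, -1, -2, -1, -2, so a_8 = -2.

-2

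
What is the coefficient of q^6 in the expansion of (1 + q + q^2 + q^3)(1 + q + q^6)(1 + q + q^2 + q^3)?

(1 + q + q^2 + q^3) has coefficients 1,1,1,1 for degrees 0…3.
(1 + q + q^6) has coefficients 1,1,0,0,0,0,1 for degrees 0…6.
Finally multiplying by (1 + q + q^2 + q^3), the product of all factors after the first has coefficients 1,2,2,2,1,0,1 for degrees 0…6.
[q^6] = 1·1 + 1·0 + 1·1 + 1·2 = 4.

4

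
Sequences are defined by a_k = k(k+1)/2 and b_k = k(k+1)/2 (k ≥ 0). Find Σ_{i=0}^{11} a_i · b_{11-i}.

Write out a_i and b_{11-i} for i = 0,…,11 and sum the products.
Σ = 0·66 + 1·55 + 3·45 + 6·36 + 10·28 + 15·21 + 21·15 + 28·10 + 36·6 + 45·3 + 55·1 + 66·0 = 2002.

2002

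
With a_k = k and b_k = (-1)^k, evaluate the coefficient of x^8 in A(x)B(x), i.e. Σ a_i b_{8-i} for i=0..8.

This is [x^8] in the product of the two ordinary generating functions.
Σ = 0·1 + 1·(-1) + 2·1 + 3·(-1) + 4·1 + 5·(-1) + 6·1 + 7·(-1) + 8·1 = 4.

4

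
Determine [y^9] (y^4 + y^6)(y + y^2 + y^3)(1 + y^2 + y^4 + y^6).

(y^4 + y^6) has coefficients 0,0,0,0,1,0,1 for degrees 0…6.
(y + y^2 + y^3) has coefficients 0,1,1,1,0,0,0,0,0,0 for degrees 0…9.
Finally multiplying by (1 + y^2 + y^4 + y^6), the product of all factors after the first has coefficients 0,1,1,2,1,2,1,2,1,1 for degrees 0…9.
[y^9] = 1·2 + 1·2 = 4.

4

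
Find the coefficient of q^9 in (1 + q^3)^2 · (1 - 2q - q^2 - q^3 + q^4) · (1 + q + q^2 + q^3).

-3

(1 + q^3)^2 has coefficients 1,0,0,2,0,0,1 for degrees 0…6.
(1 - 2q - q^2 - q^3 + q^4) has coefficients 1,-2,-1,-1,1,0,0,0,0,0 for degrees 0…9.
Finally multiplying by (1 + q + q^2 + q^3), the product of all factors after the first has coefficients 1,-1,-2,-3,-3,-1,0,1,0,0 for degrees 0…9.
[q^9] = 1·0 + 2·0 + 1·(-3) = -3.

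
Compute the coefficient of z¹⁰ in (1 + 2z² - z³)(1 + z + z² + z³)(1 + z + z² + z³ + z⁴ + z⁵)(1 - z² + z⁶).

(1 + 2z² - z³) has coefficients 1,0,2,-1 for degrees 0…3.
(1 + z + z² + z³) has coefficients 1,1,1,1,0,0,0,0,0,0,0 for degrees 0…10.
Multiplying by (1 + z + z² + z³ + z⁴ + z⁵) gives running coefficients 1,2,3,4,4,4,3,2,1,0,0 for degrees 0…10.
Finally multiplying by (1 - z² + z⁶), the product of all factors after the first has coefficients 1,2,2,2,1,0,0,0,1,2,3 for degrees 0…10.
[z¹⁰] = 1·3 + 2·1 − 1·0 = 5.

5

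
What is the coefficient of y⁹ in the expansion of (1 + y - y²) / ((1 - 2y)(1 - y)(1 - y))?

The denominator gives the recurrence a_n = 4a_(n−1) − 5a_(n−2) + 2a_(n−3) for n ≥ 3; the numerator fixes a_0 = 1, a_1 = 5, a_2 = 14.
Iterating: 1, 5, 14, 33, 72, 151, 310, 629, 1268, 2547, so a_9 = 2547.

2547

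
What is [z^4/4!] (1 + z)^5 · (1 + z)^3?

1680

The EGF product rule gives c_4 = Σ_{k_1+k_2=4} C(4; k_1,k_2) · ∏ g_i(k_i), where (1+z)^5 gives the falling factorial (5)_k; (1+z)^3 gives the falling factorial (3)_k.
g_1(k) for k = 0…4: 1, 5, 20, 60, 120.
g_2(k) for k = 0…4: 1, 3, 6, 6, 0.
c_4 = Σ_k C(4,k)·g_1(k)·g_2(4−k) = 4·5·6 + 6·20·6 + 4·60·3 + 1·120·1 = 120 + 720 + 720 + 120 = 1680.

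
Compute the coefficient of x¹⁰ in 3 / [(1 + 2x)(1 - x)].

The denominator gives the recurrence a_n = −a_(n−1) + 2a_(n−2) for n ≥ 2; the numerator fixes a_0 = 3, a_1 = -3.
Iterating: 3, -3, 9, -15, 33, -63, 129, -255, 513, -1023, 2049, so a_10 = 2049.

2049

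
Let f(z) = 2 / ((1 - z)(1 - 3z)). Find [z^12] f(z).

The denominator gives the recurrence a_n = 4a_(n−1) − 3a_(n−2) for n ≥ 2; the numerator fixes a_0 = 2, a_1 = 8.
Iterating: 2, 8, 26, 80, 242, 728, 2186, 6560, 19682, 59048, 177146, 531440, 1594322, so a_12 = 1594322.

1594322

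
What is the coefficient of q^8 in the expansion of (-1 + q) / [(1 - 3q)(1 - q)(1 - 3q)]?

The denominator gives the recurrence a_n = 7a_(n−1) − 15a_(n−2) + 9a_(n−3) for n ≥ 3; the numerator fixes a_0 = -1, a_1 = -6, a_2 = -27.
Iterating: -1, -6, -27, -108, -405, -1458, -5103, -17496, -59049, so a_8 = -59049.

-59049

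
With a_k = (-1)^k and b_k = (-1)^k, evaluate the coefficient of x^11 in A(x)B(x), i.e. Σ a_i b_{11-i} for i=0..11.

Write out a_i and b_{11-i} for i = 0,…,11 and sum the products.
Σ = 1·(-1) − 1·1 + 1·(-1) − 1·1 + 1·(-1) − 1·1 + 1·(-1) − 1·1 + 1·(-1) − 1·1 + 1·(-1) − 1·1 = -12.

-12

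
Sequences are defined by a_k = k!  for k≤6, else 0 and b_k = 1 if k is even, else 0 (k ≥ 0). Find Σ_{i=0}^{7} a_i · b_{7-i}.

Write out a_i and b_{7-i} for i = 0,…,7 and sum the products.
Σ = 1·0 + 1·1 + 2·0 + 6·1 + 24·0 + 120·1 + 720·0 + 0·1 = 127.

127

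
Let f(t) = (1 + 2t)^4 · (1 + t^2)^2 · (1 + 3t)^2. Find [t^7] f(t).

(1 + 2t)^4 has coefficients 1,8,24,32,16 for degrees 0…4.
(1 + t^2)^2 has coefficients 1,0,2,0,1,0,0,0 for degrees 0…7.
Finally multiplying by (1 + 3t)^2, the product of all factors after the first has coefficients 1,6,11,12,19,6,9,0 for degrees 0…7.
[t^7] = 1·0 + 8·9 + 24·6 + 32·19 + 16·12 = 1016.

1016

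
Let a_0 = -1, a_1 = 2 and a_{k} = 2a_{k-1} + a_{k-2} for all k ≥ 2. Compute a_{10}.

3771

The ordinary generating function has denominator 1 - 2t - t^2.
Iterating the recurrence: a_0,…,a_{10} = -1, 2, 3, 8, 19, 46, 111, 268, 647, 1562, 3771.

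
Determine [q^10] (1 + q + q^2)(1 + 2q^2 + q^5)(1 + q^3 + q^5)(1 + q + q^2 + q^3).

14

(1 + q + q^2) has coefficients 1,1,1 for degrees 0…2.
(1 + 2q^2 + q^5) has coefficients 1,0,2,0,0,1,0,0,0,0,0 for degrees 0…10.
Multiplying by (1 + q^3 + q^5) gives running coefficients 1,0,2,1,0,4,0,2,1,0,1 for degrees 0…10.
Finally multiplying by (1 + q + q^2 + q^3), the product of all factors after the first has coefficients 1,1,3,4,3,7,5,6,7,3,4 for degrees 0…10.
[q^10] = 1·4 + 1·3 + 1·7 = 14.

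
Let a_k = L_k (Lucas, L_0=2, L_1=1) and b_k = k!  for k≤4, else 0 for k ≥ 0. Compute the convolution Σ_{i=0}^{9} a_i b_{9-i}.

553

Write out a_i and b_{9-i} for i = 0,…,9 and sum the products.
Σ = 2·0 + 1·0 + 3·0 + 4·0 + 7·0 + 11·24 + 18·6 + 29·2 + 47·1 + 76·1 = 553.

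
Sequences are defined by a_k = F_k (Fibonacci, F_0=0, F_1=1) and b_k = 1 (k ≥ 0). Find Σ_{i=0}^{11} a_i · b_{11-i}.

The convolution is the t^11 coefficient of A(t)B(t).
Σ = 0·1 + 1·1 + 1·1 + 2·1 + 3·1 + 5·1 + 8·1 + 13·1 + 21·1 + 34·1 + 55·1 + 89·1 = 232.

232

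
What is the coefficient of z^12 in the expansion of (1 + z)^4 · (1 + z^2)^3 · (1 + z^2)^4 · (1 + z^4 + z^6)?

(1 + z)^4 has coefficients 1,4,6,4,1 for degrees 0…4.
(1 + z^2)^3 has coefficients 1,0,3,0,3,0,1,0,0,0,0,0,0 for degrees 0…12.
Multiplying by (1 + z^2)^4 gives running coefficients 1,0,7,0,21,0,35,0,35,0,21,0,7 for degrees 0…12.
Finally multiplying by (1 + z^4 + z^6), the product of all factors after the first has coefficients 1,0,7,0,22,0,43,0,63,0,77,0,77 for degrees 0…12.
[z^12] = 1·77 + 4·0 + 6·77 + 4·0 + 1·63 = 602.

602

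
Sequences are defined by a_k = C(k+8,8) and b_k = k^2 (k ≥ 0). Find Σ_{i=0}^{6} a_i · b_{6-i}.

Write out a_i and b_{6-i} for i = 0,…,6 and sum the products.
Σ = 1·36 + 9·25 + 45·16 + 165·9 + 495·4 + 1287·1 + 3003·0 = 5733.

5733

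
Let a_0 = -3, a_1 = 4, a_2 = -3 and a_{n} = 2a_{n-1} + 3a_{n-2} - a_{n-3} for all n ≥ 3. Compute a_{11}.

The ordinary generating function has denominator 1 - 2y - 3y^2 + y^3.
Iterating the recurrence: a_0,…,a_{11} = -3, 4, -3, 9, 5, 40, 86, 287, 792, 2359, 6807, 19899.

19899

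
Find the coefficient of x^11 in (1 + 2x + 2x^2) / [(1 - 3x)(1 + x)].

250958

The denominator gives the recurrence a_n = 2a_(n−1) + 3a_(n−2) for n ≥ 3; the numerator fixes a_0 = 1, a_1 = 4, a_2 = 13.
Iterating: 1, 4, 13, 38, 115, 344, 1033, 3098, 9295, 27884, 83653, 250958, so a_11 = 250958.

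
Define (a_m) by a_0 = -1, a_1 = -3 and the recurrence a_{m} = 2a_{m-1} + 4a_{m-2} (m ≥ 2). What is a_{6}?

-1088

The ordinary generating function has denominator 1 - 2q - 4q^2.
Iterating the recurrence: a_0,…,a_{6} = -1, -3, -10, -32, -104, -336, -1088.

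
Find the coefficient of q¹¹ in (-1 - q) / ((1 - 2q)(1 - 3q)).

Partial fractions give a closed form: a_n = (3)·2^n + (-4)·3^n.
At n = 11: a_11 = -702444.

-702444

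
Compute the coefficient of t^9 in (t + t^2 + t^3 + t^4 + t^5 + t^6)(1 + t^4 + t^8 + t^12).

2

(t + t^2 + t^3 + t^4 + t^5 + t^6) has coefficients 0,1,1,1,1,1,1 for degrees 0…6.
(1 + t^4 + t^8 + t^12) has coefficients 1,0,0,0,1,0,0,0,1,0 for degrees 0…9.
[t^9] = 1·1 + 1·0 + 1·0 + 1·0 + 1·1 + 1·0 = 2.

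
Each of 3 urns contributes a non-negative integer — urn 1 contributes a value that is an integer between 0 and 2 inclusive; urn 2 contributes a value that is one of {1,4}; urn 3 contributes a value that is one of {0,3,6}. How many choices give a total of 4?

2

The generating function for the choices is (1 + q + q^2)·(q + q^4)·(1 + q^3 + q^6); the count is [q^4].
(1 + q + q^2) has coefficients 1,1,1 for degrees 0…2.
(q + q^4) has coefficients 0,1,0,0,1 for degrees 0…4.
Finally multiplying by (1 + q^3 + q^6), the product of all factors after the first has coefficients 0,1,0,0,2 for degrees 0…4.
[q^4] = 1·2 + 1·0 + 1·0 = 2.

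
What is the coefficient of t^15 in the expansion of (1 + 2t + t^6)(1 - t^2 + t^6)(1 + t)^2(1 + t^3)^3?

5

(1 + 2t + t^6) has coefficients 1,2,0,0,0,0,1 for degrees 0…6.
(1 - t^2 + t^6) has coefficients 1,0,-1,0,0,0,1,0,0,0,0,0,0,0,0,0 for degrees 0…15.
Multiplying by (1 + t)^2 gives running coefficients 1,2,0,-2,-1,0,1,2,1,0,0,0,0,0,0,0 for degrees 0…15.
Finally multiplying by (1 + t^3)^3, the product of all factors after the first has coefficients 1,2,0,1,5,0,-2,5,1,-2,5,3,1,5,3,1 for degrees 0…15.
[t^15] = 1·1 + 2·3 + 1·(-2) = 5.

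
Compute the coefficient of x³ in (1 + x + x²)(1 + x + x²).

(1 + x + x²) has coefficients 1,1,1 for degrees 0…2.
(1 + x + x²) has coefficients 1,1,1,0 for degrees 0…3.
[x³] = 1·0 + 1·1 + 1·1 = 2.

2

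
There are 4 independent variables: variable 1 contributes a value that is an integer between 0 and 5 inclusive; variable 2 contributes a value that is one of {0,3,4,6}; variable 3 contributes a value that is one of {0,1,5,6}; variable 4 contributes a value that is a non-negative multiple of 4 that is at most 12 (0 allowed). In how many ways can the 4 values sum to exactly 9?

19

The generating function for the choices is (1 + y + y² + y³ + y⁴ + y⁵)·(1 + y³ + y⁴ + y⁶)·(1 + y + y⁵ + y⁶)·(1 + y⁴ + y⁸ + y¹²); the count is [y⁹].
(1 + y + y² + y³ + y⁴ + y⁵) has coefficients 1,1,1,1,1,1 for degrees 0…5.
(1 + y³ + y⁴ + y⁶) has coefficients 1,0,0,1,1,0,1,0,0,0 for degrees 0…9.
Multiplying by (1 + y + y⁵ + y⁶) gives running coefficients 1,1,0,1,2,2,2,1,1,2 for degrees 0…9.
Finally multiplying by (1 + y⁴ + y⁸ + y¹²), the product of all factors after the first has coefficients 1,1,0,1,3,3,2,2,4,5 for degrees 0…9.
[y⁹] = 1·5 + 1·4 + 1·2 + 1·2 + 1·3 + 1·3 = 19.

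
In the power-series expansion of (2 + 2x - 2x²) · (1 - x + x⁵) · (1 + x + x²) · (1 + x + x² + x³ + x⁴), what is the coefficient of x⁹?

(2 + 2x - 2x²) has coefficients 2,2,-2 for degrees 0…2.
(1 - x + x⁵) has coefficients 1,-1,0,0,0,1,0,0,0,0 for degrees 0…9.
Multiplying by (1 + x + x²) gives running coefficients 1,0,0,-1,0,1,1,1,0,0 for degrees 0…9.
Finally multiplying by (1 + x + x² + x³ + x⁴), the product of all factors after the first has coefficients 1,1,1,0,0,0,1,2,3,3 for degrees 0…9.
[x⁹] = 2·3 + 2·3 − 2·2 = 8.

8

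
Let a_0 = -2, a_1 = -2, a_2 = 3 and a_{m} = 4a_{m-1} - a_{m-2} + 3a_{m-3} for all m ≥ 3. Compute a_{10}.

89678

The ordinary generating function has denominator 1 - 4x + x^2 - 3x^3.
Iterating the recurrence: a_0,…,a_{10} = -2, -2, 3, 8, 23, 93, 373, 1468, 5778, 22763, 89678.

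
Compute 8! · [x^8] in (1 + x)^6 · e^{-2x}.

The EGF product rule gives c_8 = Σ_{k_1+k_2=8} C(8; k_1,k_2) · ∏ g_i(k_i), where (1+x)^6 gives the falling factorial (6)_k; e^{-2x} gives (-2)^k.
g_1(k) for k = 0…8: 1, 6, 30, 120, 360, 720, 720, 0, 0.
g_2(k) for k = 0…8: 1, -2, 4, -8, 16, -32, 64, -128, 256.
c_8 = Σ_k C(8,k)·g_1(k)·g_2(8−k) = 1·1·256 + 8·6·(-128) + 28·30·64 + 56·120·(-32) + 70·360·16 + 56·720·(-8) + 28·720·4 = 256 − 6144 + 53760 − 215040 + 403200 − 322560 + 80640 = -5888.

-5888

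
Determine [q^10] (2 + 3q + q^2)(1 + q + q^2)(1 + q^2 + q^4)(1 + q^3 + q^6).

13

(2 + 3q + q^2) has coefficients 2,3,1 for degrees 0…2.
(1 + q + q^2) has coefficients 1,1,1,0,0,0,0,0,0,0,0 for degrees 0…10.
Multiplying by (1 + q^2 + q^4) gives running coefficients 1,1,2,1,2,1,1,0,0,0,0 for degrees 0…10.
Finally multiplying by (1 + q^3 + q^6), the product of all factors after the first has coefficients 1,1,2,2,3,3,3,3,3,2,2 for degrees 0…10.
[q^10] = 2·2 + 3·2 + 1·3 = 13.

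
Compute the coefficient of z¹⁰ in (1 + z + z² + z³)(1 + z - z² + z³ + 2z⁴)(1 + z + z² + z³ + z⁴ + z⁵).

7

(1 + z + z² + z³) has coefficients 1,1,1,1 for degrees 0…3.
(1 + z - z² + z³ + 2z⁴) has coefficients 1,1,-1,1,2,0,0,0,0,0,0 for degrees 0…10.
Finally multiplying by (1 + z + z² + z³ + z⁴ + z⁵), the product of all factors after the first has coefficients 1,2,1,2,4,4,3,2,3,2,0 for degrees 0…10.
[z¹⁰] = 1·0 + 1·2 + 1·3 + 1·2 = 7.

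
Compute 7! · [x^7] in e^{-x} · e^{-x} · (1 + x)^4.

The EGF product rule gives c_7 = Σ_{k_1+k_2+k_3=7} C(7; k_1,k_2,k_3) · ∏ g_i(k_i), where e^{-x} gives (-1)^k; e^{-x} gives (-1)^k; (1+x)^4 gives the falling factorial (4)_k.
g_1(k) for k = 0…7: 1, -1, 1, -1, 1, -1, 1, -1.
g_2(k) for k = 0…7: 1, -1, 1, -1, 1, -1, 1, -1.
g_3(k) for k = 0…7: 1, 4, 12, 24, 24, 0, 0, 0.
First combine the last two factors: h(k) = Σ_j C(k,j)·g_2(j)·g_3(k−j) for k = 0…7: 1, 3, 5, -1, -15, 19, 37, -225.
c_7 = Σ_k C(7,k)·g_1(k)·h(7−k) = 1·1·(-225) + 7·(-1)·37 + 21·1·19 + 35·(-1)·(-15) + 35·1·(-1) + 21·(-1)·5 + 7·1·3 + 1·(-1)·1 = −225 − 259 + 399 + 525 − 35 − 105 + 21 − 1 = 320.

320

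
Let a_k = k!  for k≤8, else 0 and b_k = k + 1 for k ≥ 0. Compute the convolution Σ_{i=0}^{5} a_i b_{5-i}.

205

This is [x^5] in the product of the two ordinary generating functions.
Σ = 1·6 + 1·5 + 2·4 + 6·3 + 24·2 + 120·1 = 205.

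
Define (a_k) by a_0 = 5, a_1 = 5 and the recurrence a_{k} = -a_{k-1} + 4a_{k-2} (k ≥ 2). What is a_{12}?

55255

The ordinary generating function has denominator 1 + q - 4q^2.
Iterating the recurrence: a_0,…,a_{12} = 5, 5, 15, 5, 55, -35, 255, -395, 1415, -2995, 8655, -20635, 55255.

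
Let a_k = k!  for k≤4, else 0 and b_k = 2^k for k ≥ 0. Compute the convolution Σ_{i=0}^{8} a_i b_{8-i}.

1088

The convolution is the x^8 coefficient of A(x)B(x).
Σ = 1·256 + 1·128 + 2·64 + 6·32 + 24·16 + 0·8 + 0·4 + 0·2 + 0·1 = 1088.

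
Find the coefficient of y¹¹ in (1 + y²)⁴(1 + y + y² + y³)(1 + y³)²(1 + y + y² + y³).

112

(1 + y²)⁴ has coefficients 1,0,4,0,6,0,4,0,1 for degrees 0…8.
(1 + y + y² + y³) has coefficients 1,1,1,1,0,0,0,0,0,0,0,0 for degrees 0…11.
Multiplying by (1 + y³)² gives running coefficients 1,1,1,3,2,2,3,1,1,1,0,0 for degrees 0…11.
Finally multiplying by (1 + y + y² + y³), the product of all factors after the first has coefficients 1,2,3,6,7,8,10,8,7,6,3,2 for degrees 0…11.
[y¹¹] = 1·2 + 4·6 + 6·8 + 4·8 + 1·6 = 112.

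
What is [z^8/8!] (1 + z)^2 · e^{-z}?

41

The EGF product rule gives c_8 = Σ_{k_1+k_2=8} C(8; k_1,k_2) · ∏ g_i(k_i), where (1+z)^2 gives the falling factorial (2)_k; e^{-z} gives (-1)^k.
g_1(k) for k = 0…8: 1, 2, 2, 0, 0, 0, 0, 0, 0.
g_2(k) for k = 0…8: 1, -1, 1, -1, 1, -1, 1, -1, 1.
c_8 = Σ_k C(8,k)·g_1(k)·g_2(8−k) = 1·1·1 + 8·2·(-1) + 28·2·1 = 1 − 16 + 56 = 41.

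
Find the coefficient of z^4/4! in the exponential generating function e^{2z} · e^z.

The EGF product rule gives c_4 = Σ_{k_1+k_2=4} C(4; k_1,k_2) · ∏ g_i(k_i), where e^{2z} gives (2)^k; e^z gives (1)^k.
g_1(k) for k = 0…4: 1, 2, 4, 8, 16.
g_2(k) for k = 0…4: 1, 1, 1, 1, 1.
c_4 = Σ_k C(4,k)·g_1(k)·g_2(4−k) = 1·1·1 + 4·2·1 + 6·4·1 + 4·8·1 + 1·16·1 = 1 + 8 + 24 + 32 + 16 = 81.

81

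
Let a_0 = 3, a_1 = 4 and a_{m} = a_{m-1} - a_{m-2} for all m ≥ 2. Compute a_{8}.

The ordinary generating function has denominator 1 - q + q^2.
Iterating the recurrence: a_0,…,a_{8} = 3, 4, 1, -3, -4, -1, 3, 4, 1.

1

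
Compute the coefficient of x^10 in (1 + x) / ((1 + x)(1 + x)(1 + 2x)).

The denominator gives the recurrence a_n = −4a_(n−1) − 5a_(n−2) − 2a_(n−3) for n ≥ 3; the numerator fixes a_0 = 1, a_1 = -3, a_2 = 7.
Iterating: 1, -3, 7, -15, 31, -63, 127, -255, 511, -1023, 2047, so a_10 = 2047.

2047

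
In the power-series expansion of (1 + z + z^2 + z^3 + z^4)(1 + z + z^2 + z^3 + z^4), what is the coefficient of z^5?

4

(1 + z + z^2 + z^3 + z^4) has coefficients 1,1,1,1,1 for degrees 0…4.
(1 + z + z^2 + z^3 + z^4) has coefficients 1,1,1,1,1,0 for degrees 0…5.
[z^5] = 1·0 + 1·1 + 1·1 + 1·1 + 1·1 = 4.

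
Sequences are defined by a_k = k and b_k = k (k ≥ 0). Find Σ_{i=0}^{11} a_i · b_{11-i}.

220

This is [x^11] in the product of the two ordinary generating functions.
Σ = 0·11 + 1·10 + 2·9 + 3·8 + 4·7 + 5·6 + 6·5 + 7·4 + 8·3 + 9·2 + 10·1 + 11·0 = 220.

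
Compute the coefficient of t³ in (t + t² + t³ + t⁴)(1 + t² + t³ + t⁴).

2

(t + t² + t³ + t⁴) has coefficients 0,1,1,1 for degrees 0…3.
(1 + t² + t³ + t⁴) has coefficients 1,0,1,1 for degrees 0…3.
[t³] = 1·1 + 1·0 + 1·1 = 2.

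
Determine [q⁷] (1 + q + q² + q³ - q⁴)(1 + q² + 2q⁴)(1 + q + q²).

6

(1 + q + q² + q³ - q⁴) has coefficients 1,1,1,1,-1 for degrees 0…4.
(1 + q² + 2q⁴) has coefficients 1,0,1,0,2,0,0,0 for degrees 0…7.
Finally multiplying by (1 + q + q²), the product of all factors after the first has coefficients 1,1,2,1,3,2,2,0 for degrees 0…7.
[q⁷] = 1·0 + 1·2 + 1·2 + 1·3 − 1·1 = 6.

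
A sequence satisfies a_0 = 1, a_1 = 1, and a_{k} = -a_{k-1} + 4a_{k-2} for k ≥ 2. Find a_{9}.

-599

The ordinary generating function has denominator 1 + x - 4x^2.
Iterating the recurrence: a_0,…,a_{9} = 1, 1, 3, 1, 11, -7, 51, -79, 283, -599.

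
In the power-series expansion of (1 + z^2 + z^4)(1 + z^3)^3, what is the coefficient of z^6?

(1 + z^2 + z^4) has coefficients 1,0,1,0,1 for degrees 0…4.
(1 + z^3)^3 has coefficients 1,0,0,3,0,0,3 for degrees 0…6.
[z^6] = 1·3 + 1·0 + 1·0 = 3.

3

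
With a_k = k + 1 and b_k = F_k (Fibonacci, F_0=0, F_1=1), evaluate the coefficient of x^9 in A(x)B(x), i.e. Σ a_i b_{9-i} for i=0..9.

221

This is [x^9] in the product of the two ordinary generating functions.
Σ = 1·34 + 2·21 + 3·13 + 4·8 + 5·5 + 6·3 + 7·2 + 8·1 + 9·1 + 10·0 = 221.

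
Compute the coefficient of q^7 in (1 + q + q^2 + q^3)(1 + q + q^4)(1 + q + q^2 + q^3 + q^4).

7

(1 + q + q^2 + q^3) has coefficients 1,1,1,1 for degrees 0…3.
(1 + q + q^4) has coefficients 1,1,0,0,1,0,0,0 for degrees 0…7.
Finally multiplying by (1 + q + q^2 + q^3 + q^4), the product of all factors after the first has coefficients 1,2,2,2,3,2,1,1 for degrees 0…7.
[q^7] = 1·1 + 1·1 + 1·2 + 1·3 = 7.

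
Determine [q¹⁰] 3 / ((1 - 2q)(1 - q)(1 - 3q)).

The denominator gives the recurrence a_n = 6a_(n−1) − 11a_(n−2) + 6a_(n−3) for n ≥ 3; the numerator fixes a_0 = 3, a_1 = 18, a_2 = 75.
Iterating: 3, 18, 75, 270, 903, 2898, 9075, 27990, 85503, 259578, 784875, so a_10 = 784875.

784875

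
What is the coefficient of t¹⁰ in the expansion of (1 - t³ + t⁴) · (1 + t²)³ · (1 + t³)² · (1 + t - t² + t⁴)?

8

(1 - t³ + t⁴) has coefficients 1,0,0,-1,1 for degrees 0…4.
(1 + t²)³ has coefficients 1,0,3,0,3,0,1,0,0,0,0 for degrees 0…10.
Multiplying by (1 + t³)² gives running coefficients 1,0,3,2,3,6,2,6,3,2,3 for degrees 0…10.
Finally multiplying by (1 + t - t² + t⁴), the product of all factors after the first has coefficients 1,1,2,5,3,7,8,4,10,5,4 for degrees 0…10.
[t¹⁰] = 1·4 − 1·4 + 1·8 = 8.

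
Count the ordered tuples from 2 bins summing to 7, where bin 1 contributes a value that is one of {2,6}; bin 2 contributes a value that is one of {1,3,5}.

2

The generating function for the choices is (y² + y⁶)·(y + y³ + y⁵); the count is [y⁷].
(y² + y⁶) has coefficients 0,0,1,0,0,0,1 for degrees 0…6.
(y + y³ + y⁵) has coefficients 0,1,0,1,0,1,0,0 for degrees 0…7.
[y⁷] = 1·1 + 1·1 = 2.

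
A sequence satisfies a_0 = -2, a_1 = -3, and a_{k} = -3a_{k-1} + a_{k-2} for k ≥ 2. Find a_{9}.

The ordinary generating function has denominator 1 + 3z - z^2.
Iterating the recurrence: a_0,…,a_{9} = -2, -3, 7, -24, 79, -261, 862, -2847, 9403, -31056.

-31056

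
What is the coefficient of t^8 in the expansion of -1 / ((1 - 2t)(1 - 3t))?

The denominator gives the recurrence a_n = 5a_(n−1) − 6a_(n−2) for n ≥ 2; the numerator fixes a_0 = -1, a_1 = -5.
Iterating: -1, -5, -19, -65, -211, -665, -2059, -6305, -19171, so a_8 = -19171.

-19171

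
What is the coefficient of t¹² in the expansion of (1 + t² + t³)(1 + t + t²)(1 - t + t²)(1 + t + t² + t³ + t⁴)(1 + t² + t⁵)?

8

(1 + t² + t³) has coefficients 1,0,1,1 for degrees 0…3.
(1 + t + t²) has coefficients 1,1,1,0,0,0,0,0,0,0,0,0,0 for degrees 0…12.
Multiplying by (1 - t + t²) gives running coefficients 1,0,1,0,1,0,0,0,0,0,0,0,0 for degrees 0…12.
Multiplying by (1 + t + t² + t³ + t⁴) gives running coefficients 1,1,2,2,3,2,2,1,1,0,0,0,0 for degrees 0…12.
Finally multiplying by (1 + t² + t⁵), the product of all factors after the first has coefficients 1,1,3,3,5,5,6,5,5,4,3,2,1 for degrees 0…12.
[t¹²] = 1·1 + 1·3 + 1·4 = 8.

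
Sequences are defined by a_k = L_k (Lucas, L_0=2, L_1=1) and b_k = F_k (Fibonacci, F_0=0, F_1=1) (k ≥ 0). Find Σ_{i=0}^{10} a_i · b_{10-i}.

605

The convolution is the x^10 coefficient of A(x)B(x).
Σ = 2·55 + 1·34 + 3·21 + 4·13 + 7·8 + 11·5 + 18·3 + 29·2 + 47·1 + 76·1 + 123·0 = 605.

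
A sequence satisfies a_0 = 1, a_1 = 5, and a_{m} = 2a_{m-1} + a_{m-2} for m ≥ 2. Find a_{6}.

The ordinary generating function has denominator 1 - 2y - y^2.
Iterating the recurrence: a_0,…,a_{6} = 1, 5, 11, 27, 65, 157, 379.

379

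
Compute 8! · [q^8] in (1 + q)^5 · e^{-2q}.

4096

The EGF product rule gives c_8 = Σ_{k_1+k_2=8} C(8; k_1,k_2) · ∏ g_i(k_i), where (1+q)^5 gives the falling factorial (5)_k; e^{-2q} gives (-2)^k.
g_1(k) for k = 0…8: 1, 5, 20, 60, 120, 120, 0, 0, 0.
g_2(k) for k = 0…8: 1, -2, 4, -8, 16, -32, 64, -128, 256.
c_8 = Σ_k C(8,k)·g_1(k)·g_2(8−k) = 1·1·256 + 8·5·(-128) + 28·20·64 + 56·60·(-32) + 70·120·16 + 56·120·(-8) = 256 − 5120 + 35840 − 107520 + 134400 − 53760 = 4096.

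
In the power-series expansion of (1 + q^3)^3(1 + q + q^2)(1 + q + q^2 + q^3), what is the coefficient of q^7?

(1 + q^3)^3 has coefficients 1,0,0,3,0,0,3,0 for degrees 0…7.
(1 + q + q^2) has coefficients 1,1,1,0,0,0,0,0 for degrees 0…7.
Finally multiplying by (1 + q + q^2 + q^3), the product of all factors after the first has coefficients 1,2,3,3,2,1,0,0 for degrees 0…7.
[q^7] = 1·0 + 3·2 + 3·2 = 12.

12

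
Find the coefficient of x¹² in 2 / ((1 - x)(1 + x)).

Partial fractions give a closed form: a_n = (1)·1^n + (1)·(-1)^n.
At n = 12: a_12 = 2.

2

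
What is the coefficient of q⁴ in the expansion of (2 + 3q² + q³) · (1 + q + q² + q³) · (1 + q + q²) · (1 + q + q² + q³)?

41

(2 + 3q² + q³) has coefficients 2,0,3,1 for degrees 0…3.
(1 + q + q² + q³) has coefficients 1,1,1,1,0 for degrees 0…4.
Multiplying by (1 + q + q²) gives running coefficients 1,2,3,3,2 for degrees 0…4.
Finally multiplying by (1 + q + q² + q³), the product of all factors after the first has coefficients 1,3,6,9,10 for degrees 0…4.
[q⁴] = 2·10 + 3·6 + 1·3 = 41.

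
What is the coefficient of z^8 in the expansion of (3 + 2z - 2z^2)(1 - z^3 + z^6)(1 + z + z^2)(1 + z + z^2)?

(3 + 2z - 2z^2) has coefficients 3,2,-2 for degrees 0…2.
(1 - z^3 + z^6) has coefficients 1,0,0,-1,0,0,1,0,0 for degrees 0…8.
Multiplying by (1 + z + z^2) gives running coefficients 1,1,1,-1,-1,-1,1,1,1 for degrees 0…8.
Finally multiplying by (1 + z + z^2), the product of all factors after the first has coefficients 1,2,3,1,-1,-3,-1,1,3 for degrees 0…8.
[z^8] = 3·3 + 2·1 − 2·(-1) = 13.

13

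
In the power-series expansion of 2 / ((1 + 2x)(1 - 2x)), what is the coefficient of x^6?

128

Partial fractions give a closed form: a_n = (1)·(-2)^n + (1)·2^n.
At n = 6: a_6 = 128.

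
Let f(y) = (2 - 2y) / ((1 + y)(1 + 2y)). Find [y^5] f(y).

Partial fractions give a closed form: a_n = (-4)·(-1)^n + (6)·(-2)^n.
At n = 5: a_5 = -188.

-188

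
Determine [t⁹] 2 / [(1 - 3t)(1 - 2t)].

116050

Partial fractions give a closed form: a_n = (6)·3^n + (-4)·2^n.
At n = 9: a_9 = 116050.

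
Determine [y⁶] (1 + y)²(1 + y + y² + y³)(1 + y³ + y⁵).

7

(1 + y)² has coefficients 1,2,1 for degrees 0…2.
(1 + y + y² + y³) has coefficients 1,1,1,1,0,0,0 for degrees 0…6.
Finally multiplying by (1 + y³ + y⁵), the product of all factors after the first has coefficients 1,1,1,2,1,2,2 for degrees 0…6.
[y⁶] = 1·2 + 2·2 + 1·1 = 7.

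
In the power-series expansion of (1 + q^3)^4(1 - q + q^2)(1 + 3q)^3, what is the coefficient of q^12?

37

(1 + q^3)^4 has coefficients 1,0,0,4,0,0,6,0,0,4,0,0,1 for degrees 0…12.
(1 - q + q^2) has coefficients 1,-1,1,0,0,0,0,0,0,0,0,0,0 for degrees 0…12.
Finally multiplying by (1 + 3q)^3, the product of all factors after the first has coefficients 1,8,19,9,0,27,0,0,0,0,0,0,0 for degrees 0…12.
[q^12] = 1·0 + 4·0 + 6·0 + 4·9 + 1·1 = 37.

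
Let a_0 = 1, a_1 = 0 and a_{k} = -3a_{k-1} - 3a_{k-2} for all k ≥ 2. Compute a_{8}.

81

The ordinary generating function has denominator 1 + 3q + 3q^2.
Iterating the recurrence: a_0,…,a_{8} = 1, 0, -3, 9, -18, 27, -27, 0, 81.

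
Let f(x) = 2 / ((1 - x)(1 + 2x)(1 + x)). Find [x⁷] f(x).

Partial fractions give a closed form: a_n = (1/3)·1^n + (8/3)·(-2)^n + (-1)·(-1)^n.
At n = 7: a_7 = -340.

-340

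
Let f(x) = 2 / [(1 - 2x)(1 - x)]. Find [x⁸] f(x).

The denominator gives the recurrence a_n = 3a_(n−1) − 2a_(n−2) for n ≥ 2; the numerator fixes a_0 = 2, a_1 = 6.
Iterating: 2, 6, 14, 30, 62, 126, 254, 510, 1022, so a_8 = 1022.

1022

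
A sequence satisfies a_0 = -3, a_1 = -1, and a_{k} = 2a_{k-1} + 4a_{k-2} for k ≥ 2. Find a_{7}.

The ordinary generating function has denominator 1 - 2z - 4z^2.
Iterating the recurrence: a_0,…,a_{7} = -3, -1, -14, -32, -120, -368, -1216, -3904.

-3904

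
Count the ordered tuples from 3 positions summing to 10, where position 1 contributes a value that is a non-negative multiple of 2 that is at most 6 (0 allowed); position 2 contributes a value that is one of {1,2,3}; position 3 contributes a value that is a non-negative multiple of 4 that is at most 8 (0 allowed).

2

The generating function for the choices is (1 + x² + x⁴ + x⁶)·(x + x² + x³)·(1 + x⁴ + x⁸); the count is [x¹⁰].
(1 + x² + x⁴ + x⁶) has coefficients 1,0,1,0,1,0,1 for degrees 0…6.
(x + x² + x³) has coefficients 0,1,1,1,0,0,0,0,0,0,0 for degrees 0…10.
Finally multiplying by (1 + x⁴ + x⁸), the product of all factors after the first has coefficients 0,1,1,1,0,1,1,1,0,1,1 for degrees 0…10.
[x¹⁰] = 1·1 + 1·0 + 1·1 + 1·0 = 2.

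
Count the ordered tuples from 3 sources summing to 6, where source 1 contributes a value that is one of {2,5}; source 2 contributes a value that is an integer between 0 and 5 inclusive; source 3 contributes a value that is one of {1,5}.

The generating function for the choices is (y² + y⁵)·(1 + y + y² + y³ + y⁴ + y⁵)·(y + y⁵); the count is [y⁶].
(y² + y⁵) has coefficients 0,0,1,0,0,1 for degrees 0…5.
(1 + y + y² + y³ + y⁴ + y⁵) has coefficients 1,1,1,1,1,1,0 for degrees 0…6.
Finally multiplying by (y + y⁵), the product of all factors after the first has coefficients 0,1,1,1,1,2,2 for degrees 0…6.
[y⁶] = 1·1 + 1·1 = 2.

2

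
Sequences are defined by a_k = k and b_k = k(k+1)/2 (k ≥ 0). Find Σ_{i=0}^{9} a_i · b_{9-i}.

330

The convolution is the t^9 coefficient of A(t)B(t).
Σ = 0·45 + 1·36 + 2·28 + 3·21 + 4·15 + 5·10 + 6·6 + 7·3 + 8·1 + 9·0 = 330.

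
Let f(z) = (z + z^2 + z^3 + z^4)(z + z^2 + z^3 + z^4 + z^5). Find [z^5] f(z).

4

(z + z^2 + z^3 + z^4) has coefficients 0,1,1,1,1 for degrees 0…4.
(z + z^2 + z^3 + z^4 + z^5) has coefficients 0,1,1,1,1,1 for degrees 0…5.
[z^5] = 1·1 + 1·1 + 1·1 + 1·1 = 4.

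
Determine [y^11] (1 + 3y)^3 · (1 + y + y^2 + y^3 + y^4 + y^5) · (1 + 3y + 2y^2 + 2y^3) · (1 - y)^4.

(1 + 3y)^3 has coefficients 1,9,27,27 for degrees 0…3.
(1 + y + y^2 + y^3 + y^4 + y^5) has coefficients 1,1,1,1,1,1,0,0,0,0,0,0 for degrees 0…11.
Multiplying by (1 + 3y + 2y^2 + 2y^3) gives running coefficients 1,4,6,8,8,8,7,4,2,0,0,0 for degrees 0…11.
Finally multiplying by (1 - y)^4, the product of all factors after the first has coefficients 1,0,-4,4,-3,4,-3,0,4,-4,3,-4 for degrees 0…11.
[y^11] = 1·(-4) + 9·3 + 27·(-4) + 27·4 = 23.

23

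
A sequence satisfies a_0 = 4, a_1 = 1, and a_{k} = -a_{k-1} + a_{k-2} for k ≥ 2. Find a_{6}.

12

The ordinary generating function has denominator 1 + y - y^2.
Iterating the recurrence: a_0,…,a_{6} = 4, 1, 3, -2, 5, -7, 12.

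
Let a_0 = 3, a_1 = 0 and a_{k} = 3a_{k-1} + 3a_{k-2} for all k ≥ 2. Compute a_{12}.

4568643

The ordinary generating function has denominator 1 - 3t - 3t^2.
Iterating the recurrence: a_0,…,a_{12} = 3, 0, 9, 27, 108, 405, 1539, 5832, 22113, 83835, 317844, 1205037, 4568643.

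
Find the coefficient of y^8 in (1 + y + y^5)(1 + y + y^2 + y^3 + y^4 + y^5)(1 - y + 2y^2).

(1 + y + y^5) has coefficients 1,1,0,0,0,1 for degrees 0…5.
(1 + y + y^2 + y^3 + y^4 + y^5) has coefficients 1,1,1,1,1,1,0,0,0 for degrees 0…8.
Finally multiplying by (1 - y + 2y^2), the product of all factors after the first has coefficients 1,0,2,2,2,2,1,2,0 for degrees 0…8.
[y^8] = 1·0 + 1·2 + 1·2 = 4.

4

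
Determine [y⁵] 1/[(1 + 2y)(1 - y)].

-21

Partial fractions give a closed form: a_n = (2/3)·(-2)^n + (1/3)·1^n.
At n = 5: a_5 = -21.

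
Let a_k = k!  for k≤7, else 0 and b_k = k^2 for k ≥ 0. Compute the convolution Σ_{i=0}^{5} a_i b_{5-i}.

107

Write out a_i and b_{5-i} for i = 0,…,5 and sum the products.
Σ = 1·25 + 1·16 + 2·9 + 6·4 + 24·1 + 120·0 = 107.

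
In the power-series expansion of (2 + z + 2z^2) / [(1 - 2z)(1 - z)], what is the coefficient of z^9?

3067

The denominator gives the recurrence a_n = 3a_(n−1) − 2a_(n−2) for n ≥ 3; the numerator fixes a_0 = 2, a_1 = 7, a_2 = 19.
Iterating: 2, 7, 19, 43, 91, 187, 379, 763, 1531, 3067, so a_9 = 3067.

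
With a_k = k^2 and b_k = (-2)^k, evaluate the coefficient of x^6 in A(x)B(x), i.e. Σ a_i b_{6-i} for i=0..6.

10

The convolution is the t^6 coefficient of A(t)B(t).
Σ = 0·64 + 1·(-32) + 4·16 + 9·(-8) + 16·4 + 25·(-2) + 36·1 = 10.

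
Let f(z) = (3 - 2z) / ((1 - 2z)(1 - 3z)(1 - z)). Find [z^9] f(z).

202576

Partial fractions give a closed form: a_n = (-8)·2^n + (21/2)·3^n + (1/2)·1^n.
At n = 9: a_9 = 202576.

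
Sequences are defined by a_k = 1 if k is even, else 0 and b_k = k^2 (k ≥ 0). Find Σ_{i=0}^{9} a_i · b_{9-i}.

The convolution is the t^9 coefficient of A(t)B(t).
Σ = 1·81 + 0·64 + 1·49 + 0·36 + 1·25 + 0·16 + 1·9 + 0·4 + 1·1 + 0·0 = 165.

165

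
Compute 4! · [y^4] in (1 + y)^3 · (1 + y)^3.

360

The EGF product rule gives c_4 = Σ_{k_1+k_2=4} C(4; k_1,k_2) · ∏ g_i(k_i), where (1+y)^3 gives the falling factorial (3)_k; (1+y)^3 gives the falling factorial (3)_k.
g_1(k) for k = 0…4: 1, 3, 6, 6, 0.
g_2(k) for k = 0…4: 1, 3, 6, 6, 0.
c_4 = Σ_k C(4,k)·g_1(k)·g_2(4−k) = 4·3·6 + 6·6·6 + 4·6·3 = 72 + 216 + 72 = 360.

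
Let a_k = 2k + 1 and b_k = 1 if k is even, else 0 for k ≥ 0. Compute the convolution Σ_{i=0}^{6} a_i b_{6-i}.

28

Write out a_i and b_{6-i} for i = 0,…,6 and sum the products.
Σ = 1·1 + 3·0 + 5·1 + 7·0 + 9·1 + 11·0 + 13·1 = 28.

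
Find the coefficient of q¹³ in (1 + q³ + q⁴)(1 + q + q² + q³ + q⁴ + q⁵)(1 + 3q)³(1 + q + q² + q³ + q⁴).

(1 + q³ + q⁴) has coefficients 1,0,0,1,1 for degrees 0…4.
(1 + q + q² + q³ + q⁴ + q⁵) has coefficients 1,1,1,1,1,1,0,0,0,0,0,0,0,0 for degrees 0…13.
Multiplying by (1 + 3q)³ gives running coefficients 1,10,37,64,64,64,63,54,27,0,0,0,0,0 for degrees 0…13.
Finally multiplying by (1 + q + q² + q³ + q⁴), the product of all factors after the first has coefficients 1,11,48,112,176,239,292,309,272,208,144,81,27,0 for degrees 0…13.
[q¹³] = 1·0 + 1·144 + 1·208 = 352.

352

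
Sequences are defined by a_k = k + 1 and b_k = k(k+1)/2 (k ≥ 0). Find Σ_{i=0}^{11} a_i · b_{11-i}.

The convolution is the x^11 coefficient of A(x)B(x).
Σ = 1·66 + 2·55 + 3·45 + 4·36 + 5·28 + 6·21 + 7·15 + 8·10 + 9·6 + 10·3 + 11·1 + 12·0 = 1001.

1001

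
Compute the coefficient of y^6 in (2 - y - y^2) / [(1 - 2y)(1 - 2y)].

624

The denominator gives the recurrence a_n = 4a_(n−1) − 4a_(n−2) for n ≥ 3; the numerator fixes a_0 = 2, a_1 = 7, a_2 = 19.
Iterating: 2, 7, 19, 48, 116, 272, 624, so a_6 = 624.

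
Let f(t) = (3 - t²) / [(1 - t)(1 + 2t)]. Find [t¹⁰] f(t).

1878

The denominator gives the recurrence a_n = −a_(n−1) + 2a_(n−2) for n ≥ 3; the numerator fixes a_0 = 3, a_1 = -3, a_2 = 8.
Iterating: 3, -3, 8, -14, 30, -58, 118, -234, 470, -938, 1878, so a_10 = 1878.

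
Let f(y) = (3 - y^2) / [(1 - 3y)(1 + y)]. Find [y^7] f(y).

The denominator gives the recurrence a_n = 2a_(n−1) + 3a_(n−2) for n ≥ 3; the numerator fixes a_0 = 3, a_1 = 6, a_2 = 20.
Iterating: 3, 6, 20, 58, 176, 526, 1580, 4738, so a_7 = 4738.

4738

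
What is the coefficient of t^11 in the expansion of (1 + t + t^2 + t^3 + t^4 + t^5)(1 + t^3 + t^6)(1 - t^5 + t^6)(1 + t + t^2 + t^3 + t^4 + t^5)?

8

(1 + t + t^2 + t^3 + t^4 + t^5) has coefficients 1,1,1,1,1,1 for degrees 0…5.
(1 + t^3 + t^6) has coefficients 1,0,0,1,0,0,1,0,0,0,0,0 for degrees 0…11.
Multiplying by (1 - t^5 + t^6) gives running coefficients 1,0,0,1,0,-1,2,0,-1,1,0,-1 for degrees 0…11.
Finally multiplying by (1 + t + t^2 + t^3 + t^4 + t^5), the product of all factors after the first has coefficients 1,1,1,2,2,1,2,2,1,1,1,1 for degrees 0…11.
[t^11] = 1·1 + 1·1 + 1·1 + 1·1 + 1·2 + 1·2 = 8.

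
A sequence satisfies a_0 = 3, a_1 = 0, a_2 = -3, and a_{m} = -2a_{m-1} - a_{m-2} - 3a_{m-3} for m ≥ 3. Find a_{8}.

96

The ordinary generating function has denominator 1 + 2t + t^2 + 3t^3.
Iterating the recurrence: a_0,…,a_{8} = 3, 0, -3, -3, 9, -6, 12, -45, 96.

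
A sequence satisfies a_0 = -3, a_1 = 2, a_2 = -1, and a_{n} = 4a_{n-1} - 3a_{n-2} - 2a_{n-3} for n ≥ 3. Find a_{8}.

-1149

The ordinary generating function has denominator 1 - 4y + 3y^2 + 2y^3.
Iterating the recurrence: a_0,…,a_{8} = -3, 2, -1, -4, -17, -54, -157, -432, -1149.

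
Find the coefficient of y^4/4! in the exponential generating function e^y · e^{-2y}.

The EGF product rule gives c_4 = Σ_{k_1+k_2=4} C(4; k_1,k_2) · ∏ g_i(k_i), where e^y gives (1)^k; e^{-2y} gives (-2)^k.
g_1(k) for k = 0…4: 1, 1, 1, 1, 1.
g_2(k) for k = 0…4: 1, -2, 4, -8, 16.
c_4 = Σ_k C(4,k)·g_1(k)·g_2(4−k) = 1·1·16 + 4·1·(-8) + 6·1·4 + 4·1·(-2) + 1·1·1 = 16 − 32 + 24 − 8 + 1 = 1.

1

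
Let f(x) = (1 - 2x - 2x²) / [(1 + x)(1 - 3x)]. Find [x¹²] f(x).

44287

The denominator gives the recurrence a_n = 2a_(n−1) + 3a_(n−2) for n ≥ 3; the numerator fixes a_0 = 1, a_1 = 0, a_2 = 1.
Iterating: 1, 0, 1, 2, 7, 20, 61, 182, 547, 1640, 4921, 14762, 44287, so a_12 = 44287.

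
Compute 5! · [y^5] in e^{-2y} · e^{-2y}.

-1024

The EGF product rule gives c_5 = Σ_{k_1+k_2=5} C(5; k_1,k_2) · ∏ g_i(k_i), where e^{-2y} gives (-2)^k; e^{-2y} gives (-2)^k.
g_1(k) for k = 0…5: 1, -2, 4, -8, 16, -32.
g_2(k) for k = 0…5: 1, -2, 4, -8, 16, -32.
c_5 = Σ_k C(5,k)·g_1(k)·g_2(5−k) = 1·1·(-32) + 5·(-2)·16 + 10·4·(-8) + 10·(-8)·4 + 5·16·(-2) + 1·(-32)·1 = −32 − 160 − 320 − 320 − 160 − 32 = -1024.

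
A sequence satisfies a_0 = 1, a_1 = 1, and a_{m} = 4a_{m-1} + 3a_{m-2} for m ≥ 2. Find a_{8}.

The ordinary generating function has denominator 1 - 4y - 3y^2.
Iterating the recurrence: a_0,…,a_{8} = 1, 1, 7, 31, 145, 673, 3127, 14527, 67489.

67489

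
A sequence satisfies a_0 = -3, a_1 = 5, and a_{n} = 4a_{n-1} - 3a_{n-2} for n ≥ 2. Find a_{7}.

8741

The ordinary generating function has denominator 1 - 4x + 3x^2.
Iterating the recurrence: a_0,…,a_{7} = -3, 5, 29, 101, 317, 965, 2909, 8741.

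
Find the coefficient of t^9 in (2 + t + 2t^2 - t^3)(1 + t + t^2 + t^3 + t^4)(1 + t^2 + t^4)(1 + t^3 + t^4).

(2 + t + 2t^2 - t^3) has coefficients 2,1,2,-1 for degrees 0…3.
(1 + t + t^2 + t^3 + t^4) has coefficients 1,1,1,1,1,0,0,0,0,0 for degrees 0…9.
Multiplying by (1 + t^2 + t^4) gives running coefficients 1,1,2,2,3,2,2,1,1,0 for degrees 0…9.
Finally multiplying by (1 + t^3 + t^4), the product of all factors after the first has coefficients 1,1,2,3,5,5,6,6,6,4 for degrees 0…9.
[t^9] = 2·4 + 1·6 + 2·6 − 1·6 = 20.

20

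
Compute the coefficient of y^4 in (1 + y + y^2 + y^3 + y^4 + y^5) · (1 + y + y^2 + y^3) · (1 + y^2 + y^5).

(1 + y + y^2 + y^3 + y^4 + y^5) has coefficients 1,1,1,1,1 for degrees 0…4.
(1 + y + y^2 + y^3) has coefficients 1,1,1,1,0 for degrees 0…4.
Finally multiplying by (1 + y^2 + y^5), the product of all factors after the first has coefficients 1,1,2,2,1 for degrees 0…4.
[y^4] = 1·1 + 1·2 + 1·2 + 1·1 + 1·1 = 7.

7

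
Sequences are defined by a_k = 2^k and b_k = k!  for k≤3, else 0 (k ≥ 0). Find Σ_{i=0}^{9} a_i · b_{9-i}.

1408

Write out a_i and b_{9-i} for i = 0,…,9 and sum the products.
Σ = 1·0 + 2·0 + 4·0 + 8·0 + 16·0 + 32·0 + 64·6 + 128·2 + 256·1 + 512·1 = 1408.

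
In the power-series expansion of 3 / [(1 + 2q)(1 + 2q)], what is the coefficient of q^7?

The denominator gives the recurrence a_n = −4a_(n−1) − 4a_(n−2) for n ≥ 2; the numerator fixes a_0 = 3, a_1 = -12.
Iterating: 3, -12, 36, -96, 240, -576, 1344, -3072, so a_7 = -3072.

-3072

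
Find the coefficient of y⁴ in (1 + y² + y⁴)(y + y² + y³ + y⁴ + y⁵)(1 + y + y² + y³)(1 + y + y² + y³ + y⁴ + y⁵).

(1 + y² + y⁴) has coefficients 1,0,1,0,1 for degrees 0…4.
(y + y² + y³ + y⁴ + y⁵) has coefficients 0,1,1,1,1 for degrees 0…4.
Multiplying by (1 + y + y² + y³) gives running coefficients 0,1,2,3,4 for degrees 0…4.
Finally multiplying by (1 + y + y² + y³ + y⁴ + y⁵), the product of all factors after the first has coefficients 0,1,3,6,10 for degrees 0…4.
[y⁴] = 1·10 + 1·3 + 1·0 = 13.

13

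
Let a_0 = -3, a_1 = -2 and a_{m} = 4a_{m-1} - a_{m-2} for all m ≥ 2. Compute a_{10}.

-180997

The ordinary generating function has denominator 1 - 4q + q^2.
Iterating the recurrence: a_0,…,a_{10} = -3, -2, -5, -18, -67, -250, -933, -3482, -12995, -48498, -180997.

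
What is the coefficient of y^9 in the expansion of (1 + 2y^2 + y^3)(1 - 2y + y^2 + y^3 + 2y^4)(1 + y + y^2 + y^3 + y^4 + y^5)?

12

(1 + 2y^2 + y^3) has coefficients 1,0,2,1 for degrees 0…3.
(1 - 2y + y^2 + y^3 + 2y^4) has coefficients 1,-2,1,1,2,0,0,0,0,0 for degrees 0…9.
Finally multiplying by (1 + y + y^2 + y^3 + y^4 + y^5), the product of all factors after the first has coefficients 1,-1,0,1,3,3,2,4,3,2 for degrees 0…9.
[y^9] = 1·2 + 2·4 + 1·2 = 12.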